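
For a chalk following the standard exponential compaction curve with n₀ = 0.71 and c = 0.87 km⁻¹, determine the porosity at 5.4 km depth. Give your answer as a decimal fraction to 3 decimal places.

n = n₀·exp(−c·Z) = 0.71 × exp(−0.87 × 5.4) = 0.71 × exp(−4.698)
  = 0.71 × 0.0091 = 0.0065

0.006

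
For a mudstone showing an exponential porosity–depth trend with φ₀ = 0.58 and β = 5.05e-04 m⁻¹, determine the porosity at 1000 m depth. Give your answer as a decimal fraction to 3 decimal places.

Working in km (1 km = 1000 m; β in km⁻¹ = β in m⁻¹ × 1000):
φ = φ₀·exp(−β·d) = 0.58 × exp(−0.505 × 1) = 0.58 × exp(−0.505)
  = 0.58 × 0.6035 = 0.3500

0.350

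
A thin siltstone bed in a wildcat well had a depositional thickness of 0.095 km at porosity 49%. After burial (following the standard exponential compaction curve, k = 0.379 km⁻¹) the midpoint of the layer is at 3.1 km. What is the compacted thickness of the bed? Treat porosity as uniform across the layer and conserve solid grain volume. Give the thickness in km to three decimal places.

0.057 km

Porosity at 3.1 km: n = 0.49·exp(−0.379×3.1) = 0.1513
Solid-volume conservation: h(1−n) = h₀(1−n₀) ⇒ h = h₀·(1−n₀)/(1−n)
h = 0.095 × (1 − 0.49)/(1 − 0.1513) = 0.095 × 0.6009 = 0.0571 km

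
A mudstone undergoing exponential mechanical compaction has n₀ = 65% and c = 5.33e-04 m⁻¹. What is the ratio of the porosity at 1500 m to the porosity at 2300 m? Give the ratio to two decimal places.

Working in km (1 km = 1000 m; c in km⁻¹ = c in m⁻¹ × 1000):
n(d₁)/n(d₂) = e^(−c·d₁)/e^(−c·d₂) = e^{c(d₂−d₁)}
= exp(0.533 × 0.8) = exp(0.4264) = 1.5317

1.53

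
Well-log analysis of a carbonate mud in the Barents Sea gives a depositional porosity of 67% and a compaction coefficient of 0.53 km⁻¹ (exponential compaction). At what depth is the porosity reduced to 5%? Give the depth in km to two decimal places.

Invert Athy's law: Z = ln(phi₀/phi) / β
Z = ln(0.67/0.05) / 0.53 = ln(13.4) / 0.53 = 2.5953 / 0.53 = 4.897 km

4.90 km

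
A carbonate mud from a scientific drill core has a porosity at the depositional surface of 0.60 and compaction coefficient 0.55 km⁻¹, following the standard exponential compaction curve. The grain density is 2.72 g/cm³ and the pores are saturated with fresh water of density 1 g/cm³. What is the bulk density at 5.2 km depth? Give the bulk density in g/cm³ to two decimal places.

2.66 g/cm³

Porosity at depth: φ = 0.6·exp(−0.55×5.2) = 0.6×0.0573 = 0.0344
Bulk density: ρ_b = (1−φ)ρ_g + φ·ρ_f = 0.9656×2.72 + 0.0344×1
       = 2.627 + 0.034 = 2.661 g/cm³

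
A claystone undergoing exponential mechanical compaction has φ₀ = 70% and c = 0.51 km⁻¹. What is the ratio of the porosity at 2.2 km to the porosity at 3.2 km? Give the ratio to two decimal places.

1.67

φ(Z₁)/φ(Z₂) = e^(−c·Z₁)/e^(−c·Z₂) = e^{c(Z₂−Z₁)}
= exp(0.51 × 1) = exp(0.51) = 1.6653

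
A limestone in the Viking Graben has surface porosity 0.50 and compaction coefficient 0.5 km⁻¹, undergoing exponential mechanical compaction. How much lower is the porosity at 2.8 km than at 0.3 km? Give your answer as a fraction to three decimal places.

0.307

φ(0.3) = 0.5·e^(−0.5×0.3) = 0.4304
φ(2.8) = 0.5·e^(−0.5×2.8) = 0.1233
Δφ = 0.4304 − 0.1233 = 0.3071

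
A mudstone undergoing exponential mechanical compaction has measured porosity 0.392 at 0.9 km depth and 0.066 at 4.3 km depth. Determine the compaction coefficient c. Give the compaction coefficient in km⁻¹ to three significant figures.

Athy: phi(d) = phi₀ e^(−cd) ⇒ phi₁/phi₂ = e^{c(d₂−d₁)} ⇒ c = ln(phi₁/phi₂)/(d₂−d₁)
c = ln(0.392/0.066) / (4.3 − 0.9) = ln(5.939) / 3.4 = 1.7816 / 3.4 = 0.524 km⁻¹

0.524 km⁻¹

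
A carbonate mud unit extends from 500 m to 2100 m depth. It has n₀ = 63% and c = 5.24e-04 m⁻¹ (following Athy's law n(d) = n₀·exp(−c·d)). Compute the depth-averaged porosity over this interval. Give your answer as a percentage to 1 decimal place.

Working in km (1 km = 1000 m; c in km⁻¹ = c in m⁻¹ × 1000):
⟨n⟩ = (1/(d₂−d₁)) ∫ n₀ e^(−cd) dd = n₀·(e^(−c·d₁) − e^(−c·d₂)) / (c·(d₂−d₁))
e^(−0.524×0.5) = 0.7695; e^(−0.524×2.1) = 0.3327
⟨n⟩ = 0.63 × (0.7695 − 0.3327) / (0.524 × 1.6) = 0.63 × 0.5210 = 0.3282

32.8%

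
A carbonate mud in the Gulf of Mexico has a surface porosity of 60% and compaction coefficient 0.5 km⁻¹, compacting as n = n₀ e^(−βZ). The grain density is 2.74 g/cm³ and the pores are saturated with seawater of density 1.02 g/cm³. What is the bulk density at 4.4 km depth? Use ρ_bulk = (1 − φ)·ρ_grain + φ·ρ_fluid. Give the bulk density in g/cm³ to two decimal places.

2.63 g/cm³

Porosity at depth: n = 0.6·exp(−0.5×4.4) = 0.6×0.1108 = 0.0665
Bulk density: ρ_b = (1−n)ρ_g + n·ρ_f = 0.9335×2.74 + 0.0665×1.02
       = 2.558 + 0.068 = 2.626 g/cm³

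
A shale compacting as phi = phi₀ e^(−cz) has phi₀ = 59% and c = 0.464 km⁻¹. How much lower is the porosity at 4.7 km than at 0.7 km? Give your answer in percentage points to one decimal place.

phi(0.7) = 0.59·e^(−0.464×0.7) = 0.4264
phi(4.7) = 0.59·e^(−0.464×4.7) = 0.0666
Δphi = 0.4264 − 0.0666 = 0.3597

36.0 percentage points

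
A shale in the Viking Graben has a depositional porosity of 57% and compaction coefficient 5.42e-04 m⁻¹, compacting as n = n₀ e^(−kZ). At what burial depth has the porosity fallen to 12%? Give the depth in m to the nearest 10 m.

Working in km (1 km = 1000 m; k in km⁻¹ = k in m⁻¹ × 1000):
Invert Athy's law: Z = ln(n₀/n) / k
Z = ln(0.57/0.12) / 0.542 = ln(4.75) / 0.542 = 1.5581 / 0.542 = 2.875 km

2870 m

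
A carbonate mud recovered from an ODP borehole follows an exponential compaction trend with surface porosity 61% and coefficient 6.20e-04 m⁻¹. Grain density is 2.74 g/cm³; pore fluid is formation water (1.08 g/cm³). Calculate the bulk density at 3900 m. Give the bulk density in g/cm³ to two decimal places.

2.65 g/cm³

Working in km (1 km = 1000 m; k in km⁻¹ = k in m⁻¹ × 1000):
Porosity at depth: phi = 0.61·exp(−0.62×3.9) = 0.61×0.0891 = 0.0544
Bulk density: ρ_b = (1−phi)ρ_g + phi·ρ_f = 0.9456×2.74 + 0.0544×1.08
       = 2.591 + 0.059 = 2.650 g/cm³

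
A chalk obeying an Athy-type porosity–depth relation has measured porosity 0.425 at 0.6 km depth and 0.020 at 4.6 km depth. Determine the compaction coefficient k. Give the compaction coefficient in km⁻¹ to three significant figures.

Athy: n(d) = n₀ e^(−kd) ⇒ n₁/n₂ = e^{k(d₂−d₁)} ⇒ k = ln(n₁/n₂)/(d₂−d₁)
k = ln(0.425/0.02) / (4.6 − 0.6) = ln(21.25) / 4 = 3.0564 / 4 = 0.7641 km⁻¹

0.764 km⁻¹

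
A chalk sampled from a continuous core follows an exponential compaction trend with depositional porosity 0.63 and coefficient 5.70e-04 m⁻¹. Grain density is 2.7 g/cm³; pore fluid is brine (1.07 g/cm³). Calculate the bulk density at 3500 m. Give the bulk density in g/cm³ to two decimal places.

Working in km (1 km = 1000 m; c in km⁻¹ = c in m⁻¹ × 1000):
Porosity at depth: n = 0.63·exp(−0.57×3.5) = 0.63×0.1360 = 0.0857
Bulk density: ρ_b = (1−n)ρ_g + n·ρ_f = 0.9143×2.7 + 0.0857×1.07
       = 2.469 + 0.092 = 2.560 g/cm³

2.56 g/cm³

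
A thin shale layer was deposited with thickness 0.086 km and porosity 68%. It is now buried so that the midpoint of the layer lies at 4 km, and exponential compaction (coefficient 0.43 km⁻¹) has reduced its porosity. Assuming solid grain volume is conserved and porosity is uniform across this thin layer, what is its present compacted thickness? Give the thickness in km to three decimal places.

Porosity at 4 km: n = 0.68·exp(−0.43×4) = 0.1218
Solid-volume conservation: h(1−n) = h₀(1−n₀) ⇒ h = h₀·(1−n₀)/(1−n)
h = 0.086 × (1 − 0.68)/(1 − 0.1218) = 0.086 × 0.3644 = 0.0313 km

0.031 km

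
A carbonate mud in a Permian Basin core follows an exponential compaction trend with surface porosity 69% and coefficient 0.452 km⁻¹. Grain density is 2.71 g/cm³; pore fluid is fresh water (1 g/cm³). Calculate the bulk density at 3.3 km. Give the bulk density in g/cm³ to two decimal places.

2.44 g/cm³

Porosity at depth: phi = 0.69·exp(−0.452×3.3) = 0.69×0.2250 = 0.1553
Bulk density: ρ_b = (1−phi)ρ_g + phi·ρ_f = 0.8447×2.71 + 0.1553×1
       = 2.289 + 0.155 = 2.445 g/cm³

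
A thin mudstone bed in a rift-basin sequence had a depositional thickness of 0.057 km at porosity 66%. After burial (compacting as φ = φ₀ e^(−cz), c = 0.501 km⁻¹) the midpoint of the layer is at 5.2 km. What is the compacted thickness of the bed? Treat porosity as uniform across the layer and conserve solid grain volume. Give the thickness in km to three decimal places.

Porosity at 5.2 km: φ = 0.66·exp(−0.501×5.2) = 0.0488
Solid-volume conservation: h(1−φ) = h₀(1−φ₀) ⇒ h = h₀·(1−φ₀)/(1−φ)
h = 0.057 × (1 − 0.66)/(1 − 0.0488) = 0.057 × 0.3574 = 0.0204 km

0.020 km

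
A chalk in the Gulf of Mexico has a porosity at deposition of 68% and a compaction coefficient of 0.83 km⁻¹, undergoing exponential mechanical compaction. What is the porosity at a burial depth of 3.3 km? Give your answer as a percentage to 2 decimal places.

4.40%

φ = φ₀·exp(−β·z) = 0.68 × exp(−0.83 × 3.3) = 0.68 × exp(−2.739)
  = 0.68 × 0.0646 = 0.0440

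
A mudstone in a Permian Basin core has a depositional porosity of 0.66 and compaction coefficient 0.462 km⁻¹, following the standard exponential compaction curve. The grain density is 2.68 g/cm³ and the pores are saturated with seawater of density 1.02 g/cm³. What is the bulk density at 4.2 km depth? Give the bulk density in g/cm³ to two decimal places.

Porosity at depth: φ = 0.66·exp(−0.462×4.2) = 0.66×0.1436 = 0.0948
Bulk density: ρ_b = (1−φ)ρ_g + φ·ρ_f = 0.9052×2.68 + 0.0948×1.02
       = 2.426 + 0.097 = 2.523 g/cm³

2.52 g/cm³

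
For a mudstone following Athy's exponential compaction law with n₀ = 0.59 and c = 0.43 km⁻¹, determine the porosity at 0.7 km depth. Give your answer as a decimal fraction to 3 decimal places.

n = n₀·exp(−c·d) = 0.59 × exp(−0.43 × 0.7) = 0.59 × exp(−0.301)
  = 0.59 × 0.7401 = 0.4366

0.437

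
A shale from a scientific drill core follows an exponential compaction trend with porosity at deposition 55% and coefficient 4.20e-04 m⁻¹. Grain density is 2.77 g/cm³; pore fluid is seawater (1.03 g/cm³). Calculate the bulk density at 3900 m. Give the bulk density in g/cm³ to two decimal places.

2.58 g/cm³

Working in km (1 km = 1000 m; β in km⁻¹ = β in m⁻¹ × 1000):
Porosity at depth: phi = 0.55·exp(−0.42×3.9) = 0.55×0.1944 = 0.1069
Bulk density: ρ_b = (1−phi)ρ_g + phi·ρ_f = 0.8931×2.77 + 0.1069×1.03
       = 2.474 + 0.110 = 2.584 g/cm³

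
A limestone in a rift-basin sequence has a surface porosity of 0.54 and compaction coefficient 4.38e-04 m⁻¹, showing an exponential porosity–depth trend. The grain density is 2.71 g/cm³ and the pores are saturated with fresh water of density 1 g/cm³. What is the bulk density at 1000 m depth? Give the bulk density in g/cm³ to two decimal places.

Working in km (1 km = 1000 m; c in km⁻¹ = c in m⁻¹ × 1000):
Porosity at depth: phi = 0.54·exp(−0.438×1) = 0.54×0.6453 = 0.3485
Bulk density: ρ_b = (1−phi)ρ_g + phi·ρ_f = 0.6515×2.71 + 0.3485×1
       = 1.766 + 0.348 = 2.114 g/cm³

2.11 g/cm³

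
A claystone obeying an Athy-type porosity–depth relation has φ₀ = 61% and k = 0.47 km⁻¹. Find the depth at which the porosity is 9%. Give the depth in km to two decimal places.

4.07 km

Invert Athy's law: d = ln(φ₀/φ) / k
d = ln(0.61/0.09) / 0.47 = ln(6.778) / 0.47 = 1.9136 / 0.47 = 4.072 km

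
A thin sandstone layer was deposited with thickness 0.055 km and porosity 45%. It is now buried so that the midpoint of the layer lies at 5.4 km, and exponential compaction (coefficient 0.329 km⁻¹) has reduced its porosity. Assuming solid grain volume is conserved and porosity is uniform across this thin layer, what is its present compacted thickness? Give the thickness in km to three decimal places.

Porosity at 5.4 km: φ = 0.45·exp(−0.329×5.4) = 0.0761
Solid-volume conservation: h(1−φ) = h₀(1−φ₀) ⇒ h = h₀·(1−φ₀)/(1−φ)
h = 0.055 × (1 − 0.45)/(1 − 0.0761) = 0.055 × 0.5953 = 0.0327 km

0.033 km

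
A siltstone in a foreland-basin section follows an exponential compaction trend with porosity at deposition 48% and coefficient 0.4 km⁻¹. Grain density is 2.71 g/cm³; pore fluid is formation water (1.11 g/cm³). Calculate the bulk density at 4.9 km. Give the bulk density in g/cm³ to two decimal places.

Porosity at depth: n = 0.48·exp(−0.4×4.9) = 0.48×0.1409 = 0.0676
Bulk density: ρ_b = (1−n)ρ_g + n·ρ_f = 0.9324×2.71 + 0.0676×1.11
       = 2.527 + 0.075 = 2.602 g/cm³

2.60 g/cm³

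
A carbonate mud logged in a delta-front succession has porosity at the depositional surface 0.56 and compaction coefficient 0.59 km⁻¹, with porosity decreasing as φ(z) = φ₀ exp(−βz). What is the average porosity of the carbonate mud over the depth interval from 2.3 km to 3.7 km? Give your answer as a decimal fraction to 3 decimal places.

⟨φ⟩ = (1/(z₂−z₁)) ∫ φ₀ e^(−βz) dz = φ₀·(e^(−β·z₁) − e^(−β·z₂)) / (β·(z₂−z₁))
e^(−0.59×2.3) = 0.2574; e^(−0.59×3.7) = 0.1127
⟨φ⟩ = 0.56 × (0.2574 − 0.1127) / (0.59 × 1.4) = 0.56 × 0.1752 = 0.0981

0.098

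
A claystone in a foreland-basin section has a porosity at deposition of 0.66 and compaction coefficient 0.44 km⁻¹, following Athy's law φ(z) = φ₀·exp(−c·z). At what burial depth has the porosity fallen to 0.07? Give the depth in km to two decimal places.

5.10 km

Invert Athy's law: z = ln(φ₀/φ) / c
z = ln(0.66/0.07) / 0.44 = ln(9.429) / 0.44 = 2.2437 / 0.44 = 5.099 km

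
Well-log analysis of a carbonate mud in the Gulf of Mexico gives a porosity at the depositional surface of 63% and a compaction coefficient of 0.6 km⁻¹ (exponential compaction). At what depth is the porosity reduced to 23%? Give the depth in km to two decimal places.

Invert Athy's law: Z = ln(φ₀/φ) / c
Z = ln(0.63/0.23) / 0.6 = ln(2.739) / 0.6 = 1.0076 / 0.6 = 1.679 km

1.68 km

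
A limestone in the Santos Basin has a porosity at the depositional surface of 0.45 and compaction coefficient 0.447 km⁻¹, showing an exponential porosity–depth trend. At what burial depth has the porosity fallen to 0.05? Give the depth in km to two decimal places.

Invert Athy's law: d = ln(phi₀/phi) / c
d = ln(0.45/0.05) / 0.447 = ln(9) / 0.447 = 2.1972 / 0.447 = 4.915 km

4.92 km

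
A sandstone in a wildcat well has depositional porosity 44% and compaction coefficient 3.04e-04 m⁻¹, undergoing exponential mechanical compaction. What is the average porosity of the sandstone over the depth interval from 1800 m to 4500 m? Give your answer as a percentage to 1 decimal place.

Working in km (1 km = 1000 m; k in km⁻¹ = k in m⁻¹ × 1000):
⟨phi⟩ = (1/(d₂−d₁)) ∫ phi₀ e^(−kd) dd = phi₀·(e^(−k·d₁) − e^(−k·d₂)) / (k·(d₂−d₁))
e^(−0.304×1.8) = 0.5786; e^(−0.304×4.5) = 0.2546
⟨phi⟩ = 0.44 × (0.5786 − 0.2546) / (0.304 × 2.7) = 0.44 × 0.3947 = 0.1737

17.4%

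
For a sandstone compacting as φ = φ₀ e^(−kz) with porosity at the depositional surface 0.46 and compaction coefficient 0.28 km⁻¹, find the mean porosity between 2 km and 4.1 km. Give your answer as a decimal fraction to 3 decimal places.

0.199

⟨φ⟩ = (1/(z₂−z₁)) ∫ φ₀ e^(−kz) dz = φ₀·(e^(−k·z₁) − e^(−k·z₂)) / (k·(z₂−z₁))
e^(−0.28×2) = 0.5712; e^(−0.28×4.1) = 0.3173
⟨φ⟩ = 0.46 × (0.5712 − 0.3173) / (0.28 × 2.1) = 0.46 × 0.4319 = 0.1987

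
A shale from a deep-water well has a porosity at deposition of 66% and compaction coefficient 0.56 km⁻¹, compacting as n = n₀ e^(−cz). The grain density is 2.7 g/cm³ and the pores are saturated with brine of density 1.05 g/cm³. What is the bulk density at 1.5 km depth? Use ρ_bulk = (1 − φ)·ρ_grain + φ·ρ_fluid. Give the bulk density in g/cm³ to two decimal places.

Porosity at depth: n = 0.66·exp(−0.56×1.5) = 0.66×0.4317 = 0.2849
Bulk density: ρ_b = (1−n)ρ_g + n·ρ_f = 0.7151×2.7 + 0.2849×1.05
       = 1.931 + 0.299 = 2.230 g/cm³

2.23 g/cm³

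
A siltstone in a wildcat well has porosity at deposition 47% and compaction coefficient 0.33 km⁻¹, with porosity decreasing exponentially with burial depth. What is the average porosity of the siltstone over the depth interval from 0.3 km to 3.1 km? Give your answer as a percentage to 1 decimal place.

27.8%

⟨φ⟩ = (1/(d₂−d₁)) ∫ φ₀ e^(−cd) dd = φ₀·(e^(−c·d₁) − e^(−c·d₂)) / (c·(d₂−d₁))
e^(−0.33×0.3) = 0.9057; e^(−0.33×3.1) = 0.3595
⟨φ⟩ = 0.47 × (0.9057 − 0.3595) / (0.33 × 2.8) = 0.47 × 0.5912 = 0.2778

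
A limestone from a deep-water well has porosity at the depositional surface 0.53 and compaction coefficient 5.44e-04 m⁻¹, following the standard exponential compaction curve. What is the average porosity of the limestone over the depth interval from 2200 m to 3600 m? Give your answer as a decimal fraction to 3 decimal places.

0.112

Working in km (1 km = 1000 m; k in km⁻¹ = k in m⁻¹ × 1000):
⟨φ⟩ = (1/(Z₂−Z₁)) ∫ φ₀ e^(−kZ) dZ = φ₀·(e^(−k·Z₁) − e^(−k·Z₂)) / (k·(Z₂−Z₁))
e^(−0.544×2.2) = 0.3022; e^(−0.544×3.6) = 0.1411
⟨φ⟩ = 0.53 × (0.3022 − 0.1411) / (0.544 × 1.4) = 0.53 × 0.2115 = 0.1121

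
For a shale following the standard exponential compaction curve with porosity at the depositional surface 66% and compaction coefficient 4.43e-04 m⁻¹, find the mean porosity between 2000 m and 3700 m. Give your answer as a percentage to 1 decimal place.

Working in km (1 km = 1000 m; c in km⁻¹ = c in m⁻¹ × 1000):
⟨φ⟩ = (1/(Z₂−Z₁)) ∫ φ₀ e^(−cZ) dZ = φ₀·(e^(−c·Z₁) − e^(−c·Z₂)) / (c·(Z₂−Z₁))
e^(−0.443×2) = 0.4123; e^(−0.443×3.7) = 0.1942
⟨φ⟩ = 0.66 × (0.4123 − 0.1942) / (0.443 × 1.7) = 0.66 × 0.2897 = 0.1912

19.1%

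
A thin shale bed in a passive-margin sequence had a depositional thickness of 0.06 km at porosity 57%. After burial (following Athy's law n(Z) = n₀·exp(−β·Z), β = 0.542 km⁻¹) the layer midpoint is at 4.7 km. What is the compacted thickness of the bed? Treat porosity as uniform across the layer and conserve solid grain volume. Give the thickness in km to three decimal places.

0.027 km

Porosity at 4.7 km: n = 0.57·exp(−0.542×4.7) = 0.0446
Solid-volume conservation: h(1−n) = h₀(1−n₀) ⇒ h = h₀·(1−n₀)/(1−n)
h = 0.06 × (1 − 0.57)/(1 − 0.0446) = 0.06 × 0.4501 = 0.0270 km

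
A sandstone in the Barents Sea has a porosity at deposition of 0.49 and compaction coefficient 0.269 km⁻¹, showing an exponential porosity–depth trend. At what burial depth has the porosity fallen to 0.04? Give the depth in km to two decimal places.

Invert Athy's law: Z = ln(phi₀/phi) / k
Z = ln(0.49/0.04) / 0.269 = ln(12.25) / 0.269 = 2.5055 / 0.269 = 9.314 km

9.31 km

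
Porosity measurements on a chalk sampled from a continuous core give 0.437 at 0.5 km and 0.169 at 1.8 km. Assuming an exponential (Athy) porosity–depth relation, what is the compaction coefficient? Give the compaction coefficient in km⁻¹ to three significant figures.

0.731 km⁻¹

Athy: n(z) = n₀ e^(−cz) ⇒ n₁/n₂ = e^{c(z₂−z₁)} ⇒ c = ln(n₁/n₂)/(z₂−z₁)
c = ln(0.437/0.169) / (1.8 − 0.5) = ln(2.586) / 1.3 = 0.9500 / 1.3 = 0.7308 km⁻¹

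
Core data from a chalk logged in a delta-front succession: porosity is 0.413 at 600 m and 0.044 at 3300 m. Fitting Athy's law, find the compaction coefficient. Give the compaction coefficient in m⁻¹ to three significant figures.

Working in km (1 km = 1000 m; β in km⁻¹ = β in m⁻¹ × 1000):
Athy: φ(d) = φ₀ e^(−βd) ⇒ φ₁/φ₂ = e^{β(d₂−d₁)} ⇒ β = ln(φ₁/φ₂)/(d₂−d₁)
β = ln(0.413/0.044) / (3.3 − 0.6) = ln(9.386) / 2.7 = 2.2393 / 2.7 = 0.8294 km⁻¹

0.000829 m⁻¹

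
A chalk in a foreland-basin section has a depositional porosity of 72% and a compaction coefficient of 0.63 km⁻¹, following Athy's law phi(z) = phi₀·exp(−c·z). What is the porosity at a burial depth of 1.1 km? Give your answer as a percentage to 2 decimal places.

36.01%

phi = phi₀·exp(−c·z) = 0.72 × exp(−0.63 × 1.1) = 0.72 × exp(−0.693)
  = 0.72 × 0.5001 = 0.3601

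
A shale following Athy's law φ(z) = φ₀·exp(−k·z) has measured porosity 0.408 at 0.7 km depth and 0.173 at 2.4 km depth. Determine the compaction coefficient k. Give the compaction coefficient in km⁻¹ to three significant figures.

0.505 km⁻¹

Athy: φ(z) = φ₀ e^(−kz) ⇒ φ₁/φ₂ = e^{k(z₂−z₁)} ⇒ k = ln(φ₁/φ₂)/(z₂−z₁)
k = ln(0.408/0.173) / (2.4 − 0.7) = ln(2.358) / 1.7 = 0.8580 / 1.7 = 0.5047 km⁻¹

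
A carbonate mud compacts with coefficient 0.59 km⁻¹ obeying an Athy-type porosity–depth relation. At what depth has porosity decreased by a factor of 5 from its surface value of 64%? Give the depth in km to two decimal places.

2.73 km

φ/φ₀ = 1/5 ⇒ exp(−k·Z) = 1/5 ⇒ Z = ln(5) / k
Z = 1.6094 / 0.59 = 2.728 km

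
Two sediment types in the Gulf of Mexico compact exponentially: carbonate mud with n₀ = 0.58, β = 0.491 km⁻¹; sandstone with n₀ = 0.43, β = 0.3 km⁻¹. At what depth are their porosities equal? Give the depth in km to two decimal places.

Set n₀ₐ e^(−βₐZ) = n₀ᵦ e^(−βᵦZ) ⇒ ln(n₀ₐ/n₀ᵦ) = (βₐ − βᵦ)·Z
Z = ln(0.58/0.43) / (0.491 − 0.3) = 0.2992 / 0.191 = 1.567 km

1.57 km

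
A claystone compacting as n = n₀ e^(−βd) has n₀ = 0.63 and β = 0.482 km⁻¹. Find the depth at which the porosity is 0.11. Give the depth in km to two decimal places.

Invert Athy's law: d = ln(n₀/n) / β
d = ln(0.63/0.11) / 0.482 = ln(5.727) / 0.482 = 1.7452 / 0.482 = 3.621 km

3.62 km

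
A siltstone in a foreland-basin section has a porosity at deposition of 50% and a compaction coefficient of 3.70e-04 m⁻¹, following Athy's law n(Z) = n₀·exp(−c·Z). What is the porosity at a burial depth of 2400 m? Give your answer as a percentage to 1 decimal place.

20.6%

Working in km (1 km = 1000 m; c in km⁻¹ = c in m⁻¹ × 1000):
n = n₀·exp(−c·Z) = 0.5 × exp(−0.37 × 2.4) = 0.5 × exp(−0.888)
  = 0.5 × 0.4115 = 0.2057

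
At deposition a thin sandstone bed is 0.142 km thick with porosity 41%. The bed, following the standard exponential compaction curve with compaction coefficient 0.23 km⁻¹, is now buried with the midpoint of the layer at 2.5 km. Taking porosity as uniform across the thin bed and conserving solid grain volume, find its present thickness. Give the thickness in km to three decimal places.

0.109 km

Porosity at 2.5 km: n = 0.41·exp(−0.23×2.5) = 0.2307
Solid-volume conservation: h(1−n) = h₀(1−n₀) ⇒ h = h₀·(1−n₀)/(1−n)
h = 0.142 × (1 − 0.41)/(1 − 0.2307) = 0.142 × 0.7669 = 0.1089 km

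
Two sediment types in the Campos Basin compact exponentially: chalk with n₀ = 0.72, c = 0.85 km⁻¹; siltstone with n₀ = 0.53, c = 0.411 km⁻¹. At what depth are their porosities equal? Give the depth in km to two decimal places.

Set n₀ₐ e^(−cₐz) = n₀ᵦ e^(−cᵦz) ⇒ ln(n₀ₐ/n₀ᵦ) = (cₐ − cᵦ)·z
z = ln(0.72/0.53) / (0.85 − 0.411) = 0.3064 / 0.439 = 0.698 km

0.70 km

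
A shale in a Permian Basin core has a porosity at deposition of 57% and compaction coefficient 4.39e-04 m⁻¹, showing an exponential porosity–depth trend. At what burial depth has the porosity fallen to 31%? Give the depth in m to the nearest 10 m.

Working in km (1 km = 1000 m; k in km⁻¹ = k in m⁻¹ × 1000):
Invert Athy's law: Z = ln(phi₀/phi) / k
Z = ln(0.57/0.31) / 0.439 = ln(1.839) / 0.439 = 0.6091 / 0.439 = 1.387 km

1390 m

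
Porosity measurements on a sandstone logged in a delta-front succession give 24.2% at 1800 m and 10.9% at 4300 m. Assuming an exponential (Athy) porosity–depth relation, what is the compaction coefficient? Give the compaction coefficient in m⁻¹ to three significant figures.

0.000319 m⁻¹

Working in km (1 km = 1000 m; β in km⁻¹ = β in m⁻¹ × 1000):
Athy: phi(d) = phi₀ e^(−βd) ⇒ phi₁/phi₂ = e^{β(d₂−d₁)} ⇒ β = ln(phi₁/phi₂)/(d₂−d₁)
β = ln(0.242/0.109) / (4.3 − 1.8) = ln(2.22) / 2.5 = 0.7976 / 2.5 = 0.319 km⁻¹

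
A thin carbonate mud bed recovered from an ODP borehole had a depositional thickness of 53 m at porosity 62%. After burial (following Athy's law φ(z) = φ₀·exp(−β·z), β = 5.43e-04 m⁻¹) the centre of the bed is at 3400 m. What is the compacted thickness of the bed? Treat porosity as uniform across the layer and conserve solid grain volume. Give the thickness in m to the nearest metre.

22 m

Working in km (1 km = 1000 m; β in km⁻¹ = β in m⁻¹ × 1000):
Porosity at 3.4 km: φ = 0.62·exp(−0.543×3.4) = 0.0979
Solid-volume conservation: h(1−φ) = h₀(1−φ₀) ⇒ h = h₀·(1−φ₀)/(1−φ)
h = 0.053 × (1 − 0.62)/(1 − 0.0979) = 0.053 × 0.4212 = 0.0223 km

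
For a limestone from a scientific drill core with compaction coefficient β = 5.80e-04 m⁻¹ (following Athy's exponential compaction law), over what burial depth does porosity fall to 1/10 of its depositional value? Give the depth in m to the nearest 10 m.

3970 m

Working in km (1 km = 1000 m; β in km⁻¹ = β in m⁻¹ × 1000):
φ/φ₀ = 1/10 ⇒ exp(−β·Z) = 1/10 ⇒ Z = ln(10) / β
Z = 2.3026 / 0.58 = 3.970 km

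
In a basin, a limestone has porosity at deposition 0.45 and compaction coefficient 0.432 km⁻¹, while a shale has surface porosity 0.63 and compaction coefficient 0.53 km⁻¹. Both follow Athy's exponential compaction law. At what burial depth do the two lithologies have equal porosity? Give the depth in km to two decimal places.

Set φ₀ₐ e^(−βₐZ) = φ₀ᵦ e^(−βᵦZ) ⇒ ln(φ₀ₐ/φ₀ᵦ) = (βₐ − βᵦ)·Z
Z = ln(0.45/0.63) / (0.432 − 0.53) = -0.3365 / -0.098 = 3.433 km

3.43 km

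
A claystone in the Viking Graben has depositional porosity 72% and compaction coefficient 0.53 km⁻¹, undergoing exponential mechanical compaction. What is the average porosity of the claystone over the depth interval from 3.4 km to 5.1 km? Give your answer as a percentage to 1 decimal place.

⟨phi⟩ = (1/(z₂−z₁)) ∫ phi₀ e^(−kz) dz = phi₀·(e^(−k·z₁) − e^(−k·z₂)) / (k·(z₂−z₁))
e^(−0.53×3.4) = 0.1650; e^(−0.53×5.1) = 0.0670
⟨phi⟩ = 0.72 × (0.1650 − 0.0670) / (0.53 × 1.7) = 0.72 × 0.1087 = 0.0783

7.8%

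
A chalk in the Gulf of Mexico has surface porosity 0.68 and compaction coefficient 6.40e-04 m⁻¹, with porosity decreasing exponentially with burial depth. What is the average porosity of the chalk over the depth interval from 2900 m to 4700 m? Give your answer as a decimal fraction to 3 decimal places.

Working in km (1 km = 1000 m; β in km⁻¹ = β in m⁻¹ × 1000):
⟨φ⟩ = (1/(d₂−d₁)) ∫ φ₀ e^(−βd) dd = φ₀·(e^(−β·d₁) − e^(−β·d₂)) / (β·(d₂−d₁))
e^(−0.64×2.9) = 0.1563; e^(−0.64×4.7) = 0.0494
⟨φ⟩ = 0.68 × (0.1563 − 0.0494) / (0.64 × 1.8) = 0.68 × 0.0928 = 0.0631

0.063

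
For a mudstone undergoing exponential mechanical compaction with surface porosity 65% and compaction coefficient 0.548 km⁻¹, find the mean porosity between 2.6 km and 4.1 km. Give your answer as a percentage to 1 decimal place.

⟨n⟩ = (1/(Z₂−Z₁)) ∫ n₀ e^(−kZ) dZ = n₀·(e^(−k·Z₁) − e^(−k·Z₂)) / (k·(Z₂−Z₁))
e^(−0.548×2.6) = 0.2406; e^(−0.548×4.1) = 0.1057
⟨n⟩ = 0.65 × (0.2406 − 0.1057) / (0.548 × 1.5) = 0.65 × 0.1640 = 0.1066

10.7%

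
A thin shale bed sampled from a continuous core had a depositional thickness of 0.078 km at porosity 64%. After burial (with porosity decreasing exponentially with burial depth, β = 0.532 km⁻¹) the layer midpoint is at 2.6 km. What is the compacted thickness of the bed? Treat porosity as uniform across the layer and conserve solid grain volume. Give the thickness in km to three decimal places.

Porosity at 2.6 km: n = 0.64·exp(−0.532×2.6) = 0.1605
Solid-volume conservation: h(1−n) = h₀(1−n₀) ⇒ h = h₀·(1−n₀)/(1−n)
h = 0.078 × (1 − 0.64)/(1 − 0.1605) = 0.078 × 0.4288 = 0.0334 km

0.033 km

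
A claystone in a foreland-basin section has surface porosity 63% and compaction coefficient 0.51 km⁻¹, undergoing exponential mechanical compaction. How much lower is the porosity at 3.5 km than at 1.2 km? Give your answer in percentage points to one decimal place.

φ(1.2) = 0.63·e^(−0.51×1.2) = 0.3416
φ(3.5) = 0.63·e^(−0.51×3.5) = 0.1057
Δφ = 0.3416 − 0.1057 = 0.2359

23.6 percentage points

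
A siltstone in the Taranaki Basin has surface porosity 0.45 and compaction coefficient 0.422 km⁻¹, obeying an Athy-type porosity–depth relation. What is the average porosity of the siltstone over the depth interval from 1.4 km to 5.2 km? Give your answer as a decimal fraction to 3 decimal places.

⟨phi⟩ = (1/(Z₂−Z₁)) ∫ phi₀ e^(−kZ) dZ = phi₀·(e^(−k·Z₁) − e^(−k·Z₂)) / (k·(Z₂−Z₁))
e^(−0.422×1.4) = 0.5539; e^(−0.422×5.2) = 0.1114
⟨phi⟩ = 0.45 × (0.5539 − 0.1114) / (0.422 × 3.8) = 0.45 × 0.2759 = 0.1242

0.124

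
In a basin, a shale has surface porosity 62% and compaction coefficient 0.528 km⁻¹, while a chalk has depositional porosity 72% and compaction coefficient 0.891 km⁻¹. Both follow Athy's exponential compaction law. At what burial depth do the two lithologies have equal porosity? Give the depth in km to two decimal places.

Set φ₀ₐ e^(−cₐd) = φ₀ᵦ e^(−cᵦd) ⇒ ln(φ₀ₐ/φ₀ᵦ) = (cₐ − cᵦ)·d
d = ln(0.62/0.72) / (0.528 − 0.891) = -0.1495 / -0.363 = 0.412 km

0.41 km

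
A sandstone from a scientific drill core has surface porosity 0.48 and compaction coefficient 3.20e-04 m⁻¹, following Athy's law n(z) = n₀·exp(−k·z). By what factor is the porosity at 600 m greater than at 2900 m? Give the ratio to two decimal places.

2.09

Working in km (1 km = 1000 m; k in km⁻¹ = k in m⁻¹ × 1000):
n(z₁)/n(z₂) = e^(−k·z₁)/e^(−k·z₂) = e^{k(z₂−z₁)}
= exp(0.32 × 2.3) = exp(0.736) = 2.0876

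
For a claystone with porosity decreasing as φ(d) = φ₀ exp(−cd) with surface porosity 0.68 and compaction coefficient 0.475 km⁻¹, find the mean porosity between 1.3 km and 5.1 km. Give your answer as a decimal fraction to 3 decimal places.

0.170

⟨φ⟩ = (1/(d₂−d₁)) ∫ φ₀ e^(−cd) dd = φ₀·(e^(−c·d₁) − e^(−c·d₂)) / (c·(d₂−d₁))
e^(−0.475×1.3) = 0.5393; e^(−0.475×5.1) = 0.0887
⟨φ⟩ = 0.68 × (0.5393 − 0.0887) / (0.475 × 3.8) = 0.68 × 0.2496 = 0.1698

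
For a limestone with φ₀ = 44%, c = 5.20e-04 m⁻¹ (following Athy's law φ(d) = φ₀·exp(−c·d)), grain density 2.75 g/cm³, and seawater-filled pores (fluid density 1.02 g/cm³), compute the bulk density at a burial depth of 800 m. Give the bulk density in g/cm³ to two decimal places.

Working in km (1 km = 1000 m; c in km⁻¹ = c in m⁻¹ × 1000):
Porosity at depth: φ = 0.44·exp(−0.52×0.8) = 0.44×0.6597 = 0.2903
Bulk density: ρ_b = (1−φ)ρ_g + φ·ρ_f = 0.7097×2.75 + 0.2903×1.02
       = 1.952 + 0.296 = 2.248 g/cm³

2.25 g/cm³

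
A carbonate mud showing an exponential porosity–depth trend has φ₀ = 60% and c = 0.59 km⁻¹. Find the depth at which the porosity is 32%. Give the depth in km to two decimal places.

Invert Athy's law: d = ln(φ₀/φ) / c
d = ln(0.6/0.32) / 0.59 = ln(1.875) / 0.59 = 0.6286 / 0.59 = 1.065 km

1.07 km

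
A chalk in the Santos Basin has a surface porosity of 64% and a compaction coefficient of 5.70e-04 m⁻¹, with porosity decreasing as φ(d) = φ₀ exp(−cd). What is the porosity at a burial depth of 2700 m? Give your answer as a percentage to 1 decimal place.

13.7%

Working in km (1 km = 1000 m; c in km⁻¹ = c in m⁻¹ × 1000):
φ = φ₀·exp(−c·d) = 0.64 × exp(−0.57 × 2.7) = 0.64 × exp(−1.539)
  = 0.64 × 0.2146 = 0.1373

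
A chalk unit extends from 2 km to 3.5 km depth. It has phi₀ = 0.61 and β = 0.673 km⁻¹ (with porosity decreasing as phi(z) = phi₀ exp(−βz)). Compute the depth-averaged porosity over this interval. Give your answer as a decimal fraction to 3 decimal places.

0.100

⟨phi⟩ = (1/(z₂−z₁)) ∫ phi₀ e^(−βz) dz = phi₀·(e^(−β·z₁) − e^(−β·z₂)) / (β·(z₂−z₁))
e^(−0.673×2) = 0.2603; e^(−0.673×3.5) = 0.0948
⟨phi⟩ = 0.61 × (0.2603 − 0.0948) / (0.673 × 1.5) = 0.61 × 0.1639 = 0.1000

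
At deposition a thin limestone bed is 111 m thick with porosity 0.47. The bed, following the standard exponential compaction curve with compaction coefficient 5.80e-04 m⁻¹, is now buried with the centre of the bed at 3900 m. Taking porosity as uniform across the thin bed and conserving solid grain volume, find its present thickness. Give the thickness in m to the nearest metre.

62 m

Working in km (1 km = 1000 m; k in km⁻¹ = k in m⁻¹ × 1000):
Porosity at 3.9 km: n = 0.47·exp(−0.58×3.9) = 0.0489
Solid-volume conservation: h(1−n) = h₀(1−n₀) ⇒ h = h₀·(1−n₀)/(1−n)
h = 0.111 × (1 − 0.47)/(1 − 0.0489) = 0.111 × 0.5573 = 0.0619 km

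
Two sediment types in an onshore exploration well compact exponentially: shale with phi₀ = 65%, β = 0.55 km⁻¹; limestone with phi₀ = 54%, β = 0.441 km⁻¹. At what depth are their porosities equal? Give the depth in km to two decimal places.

1.70 km

Set phi₀ₐ e^(−βₐd) = phi₀ᵦ e^(−βᵦd) ⇒ ln(phi₀ₐ/phi₀ᵦ) = (βₐ − βᵦ)·d
d = ln(0.65/0.54) / (0.55 − 0.441) = 0.1854 / 0.109 = 1.701 km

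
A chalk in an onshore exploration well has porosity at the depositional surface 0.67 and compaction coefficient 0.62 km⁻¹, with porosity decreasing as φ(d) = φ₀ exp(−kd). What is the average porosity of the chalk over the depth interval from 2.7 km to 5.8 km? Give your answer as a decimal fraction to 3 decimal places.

⟨φ⟩ = (1/(d₂−d₁)) ∫ φ₀ e^(−kd) dd = φ₀·(e^(−k·d₁) − e^(−k·d₂)) / (k·(d₂−d₁))
e^(−0.62×2.7) = 0.1875; e^(−0.62×5.8) = 0.0274
⟨φ⟩ = 0.67 × (0.1875 − 0.0274) / (0.62 × 3.1) = 0.67 × 0.0833 = 0.0558

0.056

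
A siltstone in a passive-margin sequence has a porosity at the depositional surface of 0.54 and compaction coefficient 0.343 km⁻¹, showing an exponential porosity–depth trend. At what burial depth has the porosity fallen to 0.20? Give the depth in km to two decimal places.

Invert Athy's law: z = ln(φ₀/φ) / β
z = ln(0.54/0.2) / 0.343 = ln(2.7) / 0.343 = 0.9933 / 0.343 = 2.896 km

2.90 km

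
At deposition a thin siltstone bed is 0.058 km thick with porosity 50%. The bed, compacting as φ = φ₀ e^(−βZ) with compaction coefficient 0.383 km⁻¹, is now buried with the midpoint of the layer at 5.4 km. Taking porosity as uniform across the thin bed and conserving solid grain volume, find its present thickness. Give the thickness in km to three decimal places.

Porosity at 5.4 km: φ = 0.5·exp(−0.383×5.4) = 0.0632
Solid-volume conservation: h(1−φ) = h₀(1−φ₀) ⇒ h = h₀·(1−φ₀)/(1−φ)
h = 0.058 × (1 − 0.5)/(1 − 0.0632) = 0.058 × 0.5337 = 0.0310 km

0.031 km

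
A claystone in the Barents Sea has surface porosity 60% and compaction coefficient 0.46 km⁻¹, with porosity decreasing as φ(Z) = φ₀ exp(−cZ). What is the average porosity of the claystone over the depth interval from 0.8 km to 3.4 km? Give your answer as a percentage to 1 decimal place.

⟨φ⟩ = (1/(Z₂−Z₁)) ∫ φ₀ e^(−cZ) dZ = φ₀·(e^(−c·Z₁) − e^(−c·Z₂)) / (c·(Z₂−Z₁))
e^(−0.46×0.8) = 0.6921; e^(−0.46×3.4) = 0.2093
⟨φ⟩ = 0.6 × (0.6921 − 0.2093) / (0.46 × 2.6) = 0.6 × 0.4037 = 0.2422

24.2%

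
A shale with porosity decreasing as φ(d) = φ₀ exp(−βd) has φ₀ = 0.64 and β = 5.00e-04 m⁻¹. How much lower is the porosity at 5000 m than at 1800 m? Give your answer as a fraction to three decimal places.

0.208

Working in km (1 km = 1000 m; β in km⁻¹ = β in m⁻¹ × 1000):
φ(1.8) = 0.64·e^(−0.5×1.8) = 0.2602
φ(5) = 0.64·e^(−0.5×5) = 0.0525
Δφ = 0.2602 − 0.0525 = 0.2077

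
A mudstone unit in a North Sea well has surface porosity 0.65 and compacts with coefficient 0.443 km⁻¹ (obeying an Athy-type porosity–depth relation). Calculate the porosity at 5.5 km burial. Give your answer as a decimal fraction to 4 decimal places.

φ = φ₀·exp(−β·Z) = 0.65 × exp(−0.443 × 5.5) = 0.65 × exp(−2.437)
  = 0.65 × 0.0875 = 0.0569

0.0569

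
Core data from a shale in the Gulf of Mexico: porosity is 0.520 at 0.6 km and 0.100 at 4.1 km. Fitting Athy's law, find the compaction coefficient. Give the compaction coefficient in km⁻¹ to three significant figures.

Athy: n(Z) = n₀ e^(−βZ) ⇒ n₁/n₂ = e^{β(Z₂−Z₁)} ⇒ β = ln(n₁/n₂)/(Z₂−Z₁)
β = ln(0.52/0.1) / (4.1 − 0.6) = ln(5.2) / 3.5 = 1.6487 / 3.5 = 0.471 km⁻¹

0.471 km⁻¹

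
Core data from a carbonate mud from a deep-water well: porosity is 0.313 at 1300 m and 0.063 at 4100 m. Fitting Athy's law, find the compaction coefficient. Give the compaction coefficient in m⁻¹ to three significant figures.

Working in km (1 km = 1000 m; c in km⁻¹ = c in m⁻¹ × 1000):
Athy: n(d) = n₀ e^(−cd) ⇒ n₁/n₂ = e^{c(d₂−d₁)} ⇒ c = ln(n₁/n₂)/(d₂−d₁)
c = ln(0.313/0.063) / (4.1 − 1.3) = ln(4.968) / 2.8 = 1.6031 / 2.8 = 0.5725 km⁻¹

0.000573 m⁻¹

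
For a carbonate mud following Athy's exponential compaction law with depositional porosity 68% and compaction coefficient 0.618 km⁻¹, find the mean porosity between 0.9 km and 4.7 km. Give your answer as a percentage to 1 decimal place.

15.0%

⟨n⟩ = (1/(d₂−d₁)) ∫ n₀ e^(−kd) dd = n₀·(e^(−k·d₁) − e^(−k·d₂)) / (k·(d₂−d₁))
e^(−0.618×0.9) = 0.5734; e^(−0.618×4.7) = 0.0548
⟨n⟩ = 0.68 × (0.5734 − 0.0548) / (0.618 × 3.8) = 0.68 × 0.2208 = 0.1502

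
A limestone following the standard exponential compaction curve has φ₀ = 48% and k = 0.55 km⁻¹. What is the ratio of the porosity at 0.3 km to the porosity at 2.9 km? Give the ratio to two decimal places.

φ(z₁)/φ(z₂) = e^(−k·z₁)/e^(−k·z₂) = e^{k(z₂−z₁)}
= exp(0.55 × 2.6) = exp(1.43) = 4.1787

4.18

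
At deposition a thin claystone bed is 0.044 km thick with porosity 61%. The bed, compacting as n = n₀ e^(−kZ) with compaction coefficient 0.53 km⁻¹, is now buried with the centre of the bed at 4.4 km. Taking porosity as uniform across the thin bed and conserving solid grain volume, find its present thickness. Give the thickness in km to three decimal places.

Porosity at 4.4 km: n = 0.61·exp(−0.53×4.4) = 0.0592
Solid-volume conservation: h(1−n) = h₀(1−n₀) ⇒ h = h₀·(1−n₀)/(1−n)
h = 0.044 × (1 − 0.61)/(1 − 0.0592) = 0.044 × 0.4146 = 0.0182 km

0.018 km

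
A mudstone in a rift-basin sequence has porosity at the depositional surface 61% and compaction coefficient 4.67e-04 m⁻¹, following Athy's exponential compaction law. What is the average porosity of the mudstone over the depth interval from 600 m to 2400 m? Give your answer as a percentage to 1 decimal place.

31.2%

Working in km (1 km = 1000 m; c in km⁻¹ = c in m⁻¹ × 1000):
⟨n⟩ = (1/(z₂−z₁)) ∫ n₀ e^(−cz) dz = n₀·(e^(−c·z₁) − e^(−c·z₂)) / (c·(z₂−z₁))
e^(−0.467×0.6) = 0.7556; e^(−0.467×2.4) = 0.3260
⟨n⟩ = 0.61 × (0.7556 − 0.3260) / (0.467 × 1.8) = 0.61 × 0.5111 = 0.3118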